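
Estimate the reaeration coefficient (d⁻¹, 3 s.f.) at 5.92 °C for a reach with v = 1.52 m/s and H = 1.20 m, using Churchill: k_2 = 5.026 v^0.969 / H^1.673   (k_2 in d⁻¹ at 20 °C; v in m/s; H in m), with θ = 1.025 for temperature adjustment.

k_2(20) = 5.026 × 1.52^0.969 / 1.20^1.673 = 5.026 × 1.500 / 1.357 = 5.559 d⁻¹.
k_2(5.92) = 5.559 × 1.025^(5.92−20) = 5.559 × 0.7063 = 3.926 d⁻¹.

k_2 ≈ 3.93 d⁻¹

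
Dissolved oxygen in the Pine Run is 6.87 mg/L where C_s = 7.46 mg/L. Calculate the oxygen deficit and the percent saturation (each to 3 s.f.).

D = C_s − C = 7.46 − 6.87 = 0.590 mg/L.
% saturation = 6.87/7.46 × 100 = 92.1 %.

D ≈ 0.590 mg/L; 92.1 % saturation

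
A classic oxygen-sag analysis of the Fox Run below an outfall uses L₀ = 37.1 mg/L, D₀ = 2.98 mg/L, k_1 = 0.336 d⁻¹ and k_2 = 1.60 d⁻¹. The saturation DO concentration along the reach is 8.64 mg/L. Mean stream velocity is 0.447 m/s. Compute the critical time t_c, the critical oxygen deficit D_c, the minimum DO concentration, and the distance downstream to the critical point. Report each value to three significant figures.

t_c ≈ 0.950 d; D_c ≈ 5.66 mg/L; min DO ≈ 2.98 mg/L; x_c ≈ 36.7 km

At the critical point dD/dt = 0, so k_1 L₀ e^(−k_1 t) = k_2 D. Substituting D(t) from the Streeter–Phelps equation and solving for t gives
t_c = ln[(k_2/k_1)(1 − D₀(k_2−k_1)/(k_1 L₀))] / (k_2−k_1).
Here k_2−k_1 = 1.264 d⁻¹ and 1 − D₀(k_2−k_1)/(k_1 L₀) = 1 − 2.98×1.264/(0.336×37.1) = 0.6978, so
t_c = ln(4.762 × 0.6978) / 1.264 = 1.201 / 1.264 = 0.9501 d.
L(t_c) = L₀ e^(−k_1 t_c) = 37.1 × 0.7267 = 26.96 mg/L, and at the critical point k_2 D_c = k_1 L, so D_c = (0.336/1.60) × 26.96 = 5.662 mg/L.
Minimum DO = C_s − D_c = 8.64 − 5.662 = 2.978 mg/L.
x_c = v t_c = 0.447 m/s × 0.9501 d × 86400 s/d = 36690 m ≈ 36.7 km.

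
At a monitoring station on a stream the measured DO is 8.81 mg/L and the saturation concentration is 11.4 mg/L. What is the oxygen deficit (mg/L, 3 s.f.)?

D = C_s − C = 11.4 − 8.81 = 2.59 mg/L.

D ≈ 2.59 mg/L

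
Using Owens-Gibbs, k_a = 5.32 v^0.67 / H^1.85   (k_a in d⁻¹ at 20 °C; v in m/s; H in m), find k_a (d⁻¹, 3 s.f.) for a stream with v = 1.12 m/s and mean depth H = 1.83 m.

k_a ≈ 1.88 d⁻¹

k_a = 5.32 × 1.12^0.67 / 1.83^1.85 = 5.32 × 1.079 / 3.059 = 1.877 d⁻¹.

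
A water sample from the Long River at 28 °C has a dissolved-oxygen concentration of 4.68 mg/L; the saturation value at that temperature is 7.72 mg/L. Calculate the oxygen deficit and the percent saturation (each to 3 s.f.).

D = C_s − C = 7.72 − 4.68 = 3.04 mg/L.
% saturation = 4.68/7.72 × 100 = 60.6 %.

D ≈ 3.04 mg/L; 60.6 % saturation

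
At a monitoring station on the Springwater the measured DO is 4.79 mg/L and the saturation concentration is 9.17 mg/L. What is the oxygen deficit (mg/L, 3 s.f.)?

D = C_s − C = 9.17 − 4.79 = 4.38 mg/L.

D ≈ 4.38 mg/L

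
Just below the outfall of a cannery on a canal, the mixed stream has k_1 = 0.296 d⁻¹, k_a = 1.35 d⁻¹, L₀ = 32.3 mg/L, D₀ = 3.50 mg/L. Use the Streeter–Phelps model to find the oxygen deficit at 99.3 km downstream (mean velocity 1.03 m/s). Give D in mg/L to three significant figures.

D ≈ 5.28 mg/L

Travel time t = x/v = 99.3 km / (1.03 m/s) = 99300 m / 1.03 m/s = 96410 s = 1.116 d.
k_1 L₀/(k_a−k_1) = 0.296×32.3/(1.35−0.296) = 9.561/1.054 = 9.071 mg/L.
e^(−k_1 t) = e^(−0.296×1.116) = 0.7187; e^(−k_a t) = e^(−1.35×1.116) = 0.2217.
D = 9.071 × (0.7187 − 0.2217) + 3.50 × 0.2217 = 4.508 + 0.7760 = 5.284 mg/L.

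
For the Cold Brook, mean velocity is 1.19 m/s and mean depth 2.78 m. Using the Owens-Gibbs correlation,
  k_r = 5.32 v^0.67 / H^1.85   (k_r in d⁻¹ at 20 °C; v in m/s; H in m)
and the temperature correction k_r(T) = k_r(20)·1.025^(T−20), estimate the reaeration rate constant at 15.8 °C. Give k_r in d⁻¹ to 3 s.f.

k_r ≈ 0.813 d⁻¹

k_r(20) = 5.32 × 1.19^0.67 / 2.78^1.85 = 5.32 × 1.124 / 6.630 = 0.9017 d⁻¹.
k_r(15.8) = 0.9017 × 1.025^(15.8−20) = 0.9017 × 0.9015 = 0.8128 d⁻¹.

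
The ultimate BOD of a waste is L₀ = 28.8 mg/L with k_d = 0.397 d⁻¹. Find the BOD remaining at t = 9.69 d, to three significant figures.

L ≈ 0.615 mg/L

L_t = L₀ e^(−k_d t) = 28.8 × e^(−0.397×9.69) = 28.8 × 0.02135 = 0.6147 mg/L.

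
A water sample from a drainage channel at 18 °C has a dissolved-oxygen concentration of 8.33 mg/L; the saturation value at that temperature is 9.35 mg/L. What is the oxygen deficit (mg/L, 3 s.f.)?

D ≈ 1.02 mg/L

D = C_s − C = 9.35 − 8.33 = 1.02 mg/L.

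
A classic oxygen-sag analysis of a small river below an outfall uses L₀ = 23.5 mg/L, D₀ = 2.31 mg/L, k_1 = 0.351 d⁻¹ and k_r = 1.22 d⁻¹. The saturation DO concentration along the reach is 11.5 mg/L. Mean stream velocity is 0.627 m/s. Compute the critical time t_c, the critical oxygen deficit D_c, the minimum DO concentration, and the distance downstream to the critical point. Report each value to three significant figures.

t_c ≈ 1.11 d; D_c ≈ 4.58 mg/L; min DO ≈ 6.92 mg/L; x_c ≈ 60.3 km

At the critical point dD/dt = 0, so k_1 L₀ e^(−k_1 t) = k_r D. Substituting D(t) from the Streeter–Phelps equation and solving for t gives
t_c = ln[(k_r/k_1)(1 − D₀(k_r−k_1)/(k_1 L₀))] / (k_r−k_1).
Here k_r−k_1 = 0.8690 d⁻¹ and 1 − D₀(k_r−k_1)/(k_1 L₀) = 1 − 2.31×0.8690/(0.351×23.5) = 0.7566, so
t_c = ln(3.476 × 0.7566) / 0.8690 = 0.9669 / 0.8690 = 1.113 d.
L(t_c) = L₀ e^(−k_1 t_c) = 23.5 × 0.6767 = 15.90 mg/L, and at the critical point k_r D_c = k_1 L, so D_c = (0.351/1.22) × 15.90 = 4.575 mg/L.
Minimum DO = C_s − D_c = 11.5 − 4.575 = 6.925 mg/L.
x_c = v t_c = 0.627 m/s × 1.113 d × 86400 s/d = 60280 m ≈ 60.3 km.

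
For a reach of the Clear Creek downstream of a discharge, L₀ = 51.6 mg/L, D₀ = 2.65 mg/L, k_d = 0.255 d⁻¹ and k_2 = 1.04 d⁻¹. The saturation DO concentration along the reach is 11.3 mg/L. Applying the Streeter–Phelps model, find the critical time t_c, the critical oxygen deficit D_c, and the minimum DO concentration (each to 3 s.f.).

t_c = [1/(k_2−k_d)] ln[(k_2/k_d)(1 − D₀(k_2−k_d)/(k_d L₀))]
= [1/(1.04−0.255)] ln[(1.04/0.255)(1 − 2.65×0.7850/(0.255×51.6))]
= (1/0.7850) ln[4.078 × 0.8419] = 1.274 × ln(3.434) = 1.274 × 1.234 = 1.571 d.
L(t_c) = L₀ e^(−k_d t_c) = 51.6 × 0.6698 = 34.56 mg/L, and at the critical point k_2 D_c = k_d L, so D_c = (0.255/1.04) × 34.56 = 8.475 mg/L.
Minimum DO = C_s − D_c = 11.3 − 8.475 = 2.825 mg/L.

t_c ≈ 1.57 d; D_c ≈ 8.47 mg/L; min DO ≈ 2.83 mg/L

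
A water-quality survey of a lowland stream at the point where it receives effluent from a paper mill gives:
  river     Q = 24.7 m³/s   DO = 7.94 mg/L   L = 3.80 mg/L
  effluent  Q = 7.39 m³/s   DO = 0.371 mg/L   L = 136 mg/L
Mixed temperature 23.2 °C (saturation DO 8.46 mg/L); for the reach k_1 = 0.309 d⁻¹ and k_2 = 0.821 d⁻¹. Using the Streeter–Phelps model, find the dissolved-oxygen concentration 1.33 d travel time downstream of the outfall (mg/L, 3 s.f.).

Mixed DO = (24.7×7.94 + 7.39×0.371)/(24.7+7.39) = 198.9/32.09 = 6.197 mg/L.
Mixed L₀ = (24.7×3.80 + 7.39×136)/(32.09) = 1099/32.09 = 34.24 mg/L.
Initial deficit D₀ = C_s − DO₀ = 8.46 − 6.197 = 2.263 mg/L.
D(1.33) = [0.309×34.24/(0.821−0.309)](e^(−0.309×1.33) − e^(−0.821×1.33)) + 2.263 e^(−0.821×1.33)
= 20.67 × (0.6630 − 0.3356) + 2.263 × 0.3356 = 7.527 mg/L.
DO = 8.46 − 7.527 = 0.9334 mg/L.

DO ≈ 0.933 mg/L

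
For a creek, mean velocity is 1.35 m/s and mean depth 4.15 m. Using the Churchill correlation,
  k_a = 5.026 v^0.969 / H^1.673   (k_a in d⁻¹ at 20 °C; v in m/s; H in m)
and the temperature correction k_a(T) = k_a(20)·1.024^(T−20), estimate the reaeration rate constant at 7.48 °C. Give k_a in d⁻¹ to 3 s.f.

k_a ≈ 0.462 d⁻¹

k_a(20) = 5.026 × 1.35^0.969 / 4.15^1.673 = 5.026 × 1.337 / 10.81 = 0.6216 d⁻¹.
k_a(7.48) = 0.6216 × 1.024^(7.48−20) = 0.6216 × 0.7431 = 0.4619 d⁻¹.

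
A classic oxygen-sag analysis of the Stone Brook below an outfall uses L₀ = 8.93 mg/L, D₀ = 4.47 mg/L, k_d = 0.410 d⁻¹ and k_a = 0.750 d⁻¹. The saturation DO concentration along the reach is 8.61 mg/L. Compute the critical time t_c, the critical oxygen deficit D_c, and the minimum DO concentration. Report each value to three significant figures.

t_c ≈ 0.199 d; D_c ≈ 4.50 mg/L; min DO ≈ 4.11 mg/L

With k_a/k_d = 1.829 and 1 − D₀(k_a−k_d)/(k_d L₀) = 0.5849,
t_c = ln(1.829 × 0.5849) / (0.750 − 0.410) = ln(1.070) / 0.3400 = 0.06760/0.3400 = 0.1988 d.
D_c = (k_d/k_a) L₀ e^(−k_d t_c) = (0.410/0.750) × 8.93 × e^(−0.410×0.1988) = 0.5467 × 8.93 × 0.9217 = 4.500 mg/L.
Minimum DO = C_s − D_c = 8.61 − 4.500 = 4.110 mg/L.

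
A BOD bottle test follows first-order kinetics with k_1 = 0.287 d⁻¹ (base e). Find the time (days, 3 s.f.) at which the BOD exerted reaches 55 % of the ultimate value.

y/L₀ = 1 − e^(−k_1 t) = 0.55 ⇒ e^(−k_1 t) = 0.450
t = −ln(0.450) / 0.287 = 0.7985 / 0.287 = 2.782 d.

t ≈ 2.78 d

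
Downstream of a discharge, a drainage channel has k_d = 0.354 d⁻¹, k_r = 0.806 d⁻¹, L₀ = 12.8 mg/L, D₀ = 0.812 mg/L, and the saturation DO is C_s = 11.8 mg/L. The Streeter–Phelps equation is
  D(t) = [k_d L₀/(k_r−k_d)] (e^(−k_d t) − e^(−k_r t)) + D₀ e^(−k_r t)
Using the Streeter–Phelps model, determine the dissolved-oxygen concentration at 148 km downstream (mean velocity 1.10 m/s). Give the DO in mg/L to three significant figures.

DO ≈ 8.65 mg/L

Travel time t = x/v = 148 km / (1.10 m/s) = 148000 m / 1.10 m/s = 134500 s = 1.557 d.
k_d L₀/(k_r−k_d) = 0.354×12.8/(0.806−0.354) = 4.531/0.4520 = 10.02 mg/L.
e^(−k_d t) = e^(−0.354×1.557) = 0.5762; e^(−k_r t) = e^(−0.806×1.557) = 0.2850.
D = 10.02 × (0.5762 − 0.2850) + 0.812 × 0.2850 = 2.919 + 0.2315 = 3.151 mg/L.
DO = C_s − D = 11.8 − 3.151 = 8.649 mg/L.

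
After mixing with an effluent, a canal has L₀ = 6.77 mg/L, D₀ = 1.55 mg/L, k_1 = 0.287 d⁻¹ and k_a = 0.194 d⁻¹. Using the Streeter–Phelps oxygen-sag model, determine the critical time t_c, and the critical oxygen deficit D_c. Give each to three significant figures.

t_c ≈ 3.44 d; D_c ≈ 3.73 mg/L

t_c = [1/(k_a−k_1)] ln[(k_a/k_1)(1 − D₀(k_a−k_1)/(k_1 L₀))]
= [1/(0.194−0.287)] ln[(0.194/0.287)(1 − 1.55×-0.09300/(0.287×6.77))]
= (1/-0.09300) ln[0.6760 × 1.074] = -10.75 × ln(0.7261) = -10.75 × -0.3201 = 3.441 d.
L(t_c) = L₀ e^(−k_1 t_c) = 6.77 × 0.3724 = 2.521 mg/L, and at the critical point k_a D_c = k_1 L, so D_c = (0.287/0.194) × 2.521 = 3.730 mg/L.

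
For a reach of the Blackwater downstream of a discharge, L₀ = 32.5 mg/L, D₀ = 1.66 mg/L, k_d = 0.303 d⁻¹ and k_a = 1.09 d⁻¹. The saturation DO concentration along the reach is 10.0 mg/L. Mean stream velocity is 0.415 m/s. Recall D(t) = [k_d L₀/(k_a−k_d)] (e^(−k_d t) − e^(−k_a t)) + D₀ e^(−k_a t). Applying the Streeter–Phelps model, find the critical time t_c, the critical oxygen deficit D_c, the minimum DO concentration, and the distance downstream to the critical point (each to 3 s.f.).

t_c = [1/(k_a−k_d)] ln[(k_a/k_d)(1 − D₀(k_a−k_d)/(k_d L₀))]
= [1/(1.09−0.303)] ln[(1.09/0.303)(1 − 1.66×0.7870/(0.303×32.5))]
= (1/0.7870) ln[3.597 × 0.8673] = 1.271 × ln(3.120) = 1.271 × 1.138 = 1.446 d.
D_c = (k_d/k_a) L₀ e^(−k_d t_c) = (0.303/1.09) × 32.5 × e^(−0.303×1.446) = 0.2780 × 32.5 × 0.6453 = 5.830 mg/L.
Minimum DO = C_s − D_c = 10.0 − 5.830 = 4.170 mg/L.
x_c = v t_c = 0.415 m/s × 1.446 d × 86400 s/d = 51840 m ≈ 51.8 km.

t_c ≈ 1.45 d; D_c ≈ 5.83 mg/L; min DO ≈ 4.17 mg/L; x_c ≈ 51.8 km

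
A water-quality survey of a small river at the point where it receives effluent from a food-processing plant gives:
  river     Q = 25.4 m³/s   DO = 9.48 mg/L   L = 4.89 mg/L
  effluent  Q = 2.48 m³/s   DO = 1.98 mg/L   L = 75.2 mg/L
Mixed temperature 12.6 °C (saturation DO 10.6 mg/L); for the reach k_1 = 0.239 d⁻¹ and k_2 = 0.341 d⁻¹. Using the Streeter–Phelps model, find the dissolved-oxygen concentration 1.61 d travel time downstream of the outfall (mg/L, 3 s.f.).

DO ≈ 6.88 mg/L

Mixed DO = (25.4×9.48 + 2.48×1.98)/(25.4+2.48) = 245.7/27.88 = 8.813 mg/L.
Mixed L₀ = (25.4×4.89 + 2.48×75.2)/(27.88) = 310.7/27.88 = 11.14 mg/L.
Initial deficit D₀ = C_s − DO₀ = 10.6 − 8.813 = 1.787 mg/L.
D(1.61) = [0.239×11.14/(0.341−0.239)](e^(−0.239×1.61) − e^(−0.341×1.61)) + 1.787 e^(−0.341×1.61)
= 26.11 × (0.6806 − 0.5775) + 1.787 × 0.5775 = 3.724 mg/L.
DO = 10.6 − 3.724 = 6.876 mg/L.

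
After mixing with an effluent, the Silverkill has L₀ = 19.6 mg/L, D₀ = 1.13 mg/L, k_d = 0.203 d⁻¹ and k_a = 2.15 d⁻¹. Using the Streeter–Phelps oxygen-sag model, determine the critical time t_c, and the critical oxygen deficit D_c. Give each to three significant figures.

t_c ≈ 0.799 d; D_c ≈ 1.57 mg/L

At the critical point dD/dt = 0, so k_d L₀ e^(−k_d t) = k_a D. Substituting D(t) from the Streeter–Phelps equation and solving for t gives
t_c = ln[(k_a/k_d)(1 − D₀(k_a−k_d)/(k_d L₀))] / (k_a−k_d).
Here k_a−k_d = 1.947 d⁻¹ and 1 − D₀(k_a−k_d)/(k_d L₀) = 1 − 1.13×1.947/(0.203×19.6) = 0.4470, so
t_c = ln(10.59 × 0.4470) / 1.947 = 1.555 / 1.947 = 0.7986 d.
L(t_c) = L₀ e^(−k_d t_c) = 19.6 × 0.8503 = 16.67 mg/L, and at the critical point k_a D_c = k_d L, so D_c = (0.203/2.15) × 16.67 = 1.574 mg/L.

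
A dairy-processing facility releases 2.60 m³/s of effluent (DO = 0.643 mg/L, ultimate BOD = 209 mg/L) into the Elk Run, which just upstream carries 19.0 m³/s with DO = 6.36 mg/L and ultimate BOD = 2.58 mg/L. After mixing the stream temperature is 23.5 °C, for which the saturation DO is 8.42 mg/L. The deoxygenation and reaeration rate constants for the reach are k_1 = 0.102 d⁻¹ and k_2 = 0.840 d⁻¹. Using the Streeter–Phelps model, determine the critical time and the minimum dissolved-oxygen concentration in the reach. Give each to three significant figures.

t_c ≈ 1.11 d; minimum DO ≈ 5.45 mg/L

Mixed DO = (19.0×6.36 + 2.60×0.643)/(19.0+2.60) = 122.5/21.60 = 5.672 mg/L.
Mixed L₀ = (19.0×2.58 + 2.60×209)/(21.60) = 592.4/21.60 = 27.43 mg/L.
Initial deficit D₀ = C_s − DO₀ = 8.42 − 5.672 = 2.748 mg/L.
t_c = (1/0.7380) ln[(0.840/0.102)(1 − 2.748×0.7380/(0.102×27.43))] = 1.355 × ln(2.265) = 1.108 d.
D_c = (0.102/0.840) × 27.43 × e^(−0.102×1.108) = 0.1214 × 27.43 × 0.8932 = 2.975 mg/L.
Minimum DO = 8.42 − 2.975 = 5.445 mg/L.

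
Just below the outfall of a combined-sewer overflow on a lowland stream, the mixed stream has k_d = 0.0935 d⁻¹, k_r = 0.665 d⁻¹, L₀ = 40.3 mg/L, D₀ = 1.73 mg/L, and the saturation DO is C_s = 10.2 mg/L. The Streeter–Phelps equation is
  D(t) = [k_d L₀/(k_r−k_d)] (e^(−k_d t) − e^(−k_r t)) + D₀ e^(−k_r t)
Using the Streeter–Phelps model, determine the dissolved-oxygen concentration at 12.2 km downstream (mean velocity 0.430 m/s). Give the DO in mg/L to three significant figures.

DO ≈ 7.72 mg/L

Travel time t = x/v = 12.2 km / (0.430 m/s) = 12200 m / 0.430 m/s = 28370 s = 0.3284 d.
k_d L₀/(k_r−k_d) = 0.0935×40.3/(0.665−0.0935) = 3.768/0.5715 = 6.593 mg/L.
e^(−k_d t) = e^(−0.0935×0.3284) = 0.9698; e^(−k_r t) = e^(−0.665×0.3284) = 0.8038.
D = 6.593 × (0.9698 − 0.8038) + 1.73 × 0.8038 = 1.094 + 1.391 = 2.485 mg/L.
DO = C_s − D = 10.2 − 2.485 = 7.715 mg/L.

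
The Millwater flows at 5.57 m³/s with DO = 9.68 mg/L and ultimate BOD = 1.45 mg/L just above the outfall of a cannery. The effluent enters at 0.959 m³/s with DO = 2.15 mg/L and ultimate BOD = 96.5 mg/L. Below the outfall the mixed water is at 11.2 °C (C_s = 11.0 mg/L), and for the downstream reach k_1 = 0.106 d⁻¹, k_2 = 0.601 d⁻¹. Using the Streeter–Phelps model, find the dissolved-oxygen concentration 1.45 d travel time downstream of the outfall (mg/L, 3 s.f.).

Mixed DO = (5.57×9.68 + 0.959×2.15)/(5.57+0.959) = 55.98/6.529 = 8.574 mg/L.
Mixed L₀ = (5.57×1.45 + 0.959×96.5)/(6.529) = 100.6/6.529 = 15.41 mg/L.
Initial deficit D₀ = C_s − DO₀ = 11.0 − 8.574 = 2.426 mg/L.
D(1.45) = [0.106×15.41/(0.601−0.106)](e^(−0.106×1.45) − e^(−0.601×1.45)) + 2.426 e^(−0.601×1.45)
= 3.300 × (0.8575 − 0.4183) + 2.426 × 0.4183 = 2.464 mg/L.
DO = 11.0 − 2.464 = 8.536 mg/L.

DO ≈ 8.54 mg/L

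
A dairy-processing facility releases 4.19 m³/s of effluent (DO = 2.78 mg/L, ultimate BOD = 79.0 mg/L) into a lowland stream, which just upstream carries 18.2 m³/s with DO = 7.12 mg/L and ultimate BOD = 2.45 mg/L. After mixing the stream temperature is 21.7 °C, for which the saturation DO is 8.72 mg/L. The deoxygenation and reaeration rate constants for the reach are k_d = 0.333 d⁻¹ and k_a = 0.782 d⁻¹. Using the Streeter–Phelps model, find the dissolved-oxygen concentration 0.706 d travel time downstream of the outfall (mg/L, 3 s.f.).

DO ≈ 4.66 mg/L

Mixed DO = (18.2×7.12 + 4.19×2.78)/(18.2+4.19) = 141.2/22.39 = 6.308 mg/L.
Mixed L₀ = (18.2×2.45 + 4.19×79.0)/(22.39) = 375.6/22.39 = 16.78 mg/L.
Initial deficit D₀ = C_s − DO₀ = 8.72 − 6.308 = 2.412 mg/L.
D(0.706) = [0.333×16.78/(0.782−0.333)](e^(−0.333×0.706) − e^(−0.782×0.706)) + 2.412 e^(−0.782×0.706)
= 12.44 × (0.7905 − 0.5757) + 2.412 × 0.5757 = 4.061 mg/L.
DO = 8.72 − 4.061 = 4.659 mg/L.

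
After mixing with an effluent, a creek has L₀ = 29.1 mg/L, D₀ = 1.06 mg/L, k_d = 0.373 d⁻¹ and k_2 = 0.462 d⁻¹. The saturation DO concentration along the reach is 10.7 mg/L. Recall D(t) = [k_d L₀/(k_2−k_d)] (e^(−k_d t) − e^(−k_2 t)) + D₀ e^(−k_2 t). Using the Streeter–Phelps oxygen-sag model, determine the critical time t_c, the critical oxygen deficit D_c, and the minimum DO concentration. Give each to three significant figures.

At the critical point dD/dt = 0, so k_d L₀ e^(−k_d t) = k_2 D. Substituting D(t) from the Streeter–Phelps equation and solving for t gives
t_c = ln[(k_2/k_d)(1 − D₀(k_2−k_d)/(k_d L₀))] / (k_2−k_d).
Here k_2−k_d = 0.08900 d⁻¹ and 1 − D₀(k_2−k_d)/(k_d L₀) = 1 − 1.06×0.08900/(0.373×29.1) = 0.9913, so
t_c = ln(1.239 × 0.9913) / 0.08900 = 0.2053 / 0.08900 = 2.306 d.
D_c = (k_d/k_2) L₀ e^(−k_d t_c) = (0.373/0.462) × 29.1 × e^(−0.373×2.306) = 0.8074 × 29.1 × 0.4231 = 9.940 mg/L.
Minimum DO = C_s − D_c = 10.7 − 9.940 = 0.7605 mg/L.

t_c ≈ 2.31 d; D_c ≈ 9.94 mg/L; min DO ≈ 0.760 mg/L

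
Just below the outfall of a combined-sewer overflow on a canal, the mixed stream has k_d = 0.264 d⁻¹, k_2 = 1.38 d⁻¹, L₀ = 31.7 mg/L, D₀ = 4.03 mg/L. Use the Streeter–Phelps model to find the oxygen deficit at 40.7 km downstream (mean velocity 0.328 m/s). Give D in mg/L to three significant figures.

Travel time t = x/v = 40.7 km / (0.328 m/s) = 40700 m / 0.328 m/s = 124100 s = 1.436 d.
k_d L₀/(k_2−k_d) = 0.264×31.7/(1.38−0.264) = 8.369/1.116 = 7.499 mg/L.
e^(−k_d t) = e^(−0.264×1.436) = 0.6844; e^(−k_2 t) = e^(−1.38×1.436) = 0.1378.
D = 7.499 × (0.6844 − 0.1378) + 4.03 × 0.1378 = 4.099 + 0.5554 = 4.655 mg/L.

D ≈ 4.65 mg/L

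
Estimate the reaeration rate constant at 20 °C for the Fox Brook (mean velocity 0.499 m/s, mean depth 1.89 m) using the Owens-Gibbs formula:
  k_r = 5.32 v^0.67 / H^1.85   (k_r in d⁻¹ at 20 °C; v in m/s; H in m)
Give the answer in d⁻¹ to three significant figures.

k_r = 5.32 × 0.499^0.67 / 1.89^1.85 = 5.32 × 0.6277 / 3.247 = 1.028 d⁻¹.

k_r ≈ 1.03 d⁻¹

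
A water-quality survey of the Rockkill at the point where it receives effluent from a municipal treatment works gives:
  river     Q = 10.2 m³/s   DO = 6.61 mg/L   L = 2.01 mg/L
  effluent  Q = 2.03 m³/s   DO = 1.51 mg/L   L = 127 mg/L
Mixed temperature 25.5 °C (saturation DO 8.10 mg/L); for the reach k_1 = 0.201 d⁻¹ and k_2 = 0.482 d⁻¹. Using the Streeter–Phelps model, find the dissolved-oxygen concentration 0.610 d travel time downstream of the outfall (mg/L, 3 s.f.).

DO ≈ 4.09 mg/L

Mixed DO = (10.2×6.61 + 2.03×1.51)/(10.2+2.03) = 70.49/12.23 = 5.763 mg/L.
Mixed L₀ = (10.2×2.01 + 2.03×127)/(12.23) = 278.3/12.23 = 22.76 mg/L.
Initial deficit D₀ = C_s − DO₀ = 8.10 − 5.763 = 2.337 mg/L.
D(0.610) = [0.201×22.76/(0.482−0.201)](e^(−0.201×0.610) − e^(−0.482×0.610)) + 2.337 e^(−0.482×0.610)
= 16.28 × (0.8846 − 0.7453) + 2.337 × 0.7453 = 4.010 mg/L.
DO = 8.10 − 4.010 = 4.090 mg/L.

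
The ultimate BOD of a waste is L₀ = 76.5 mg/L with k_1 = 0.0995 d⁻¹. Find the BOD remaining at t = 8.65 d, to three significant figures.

L_t = L₀ e^(−k_1 t) = 76.5 × e^(−0.0995×8.65) = 76.5 × 0.4229 = 32.35 mg/L.

L ≈ 32.4 mg/L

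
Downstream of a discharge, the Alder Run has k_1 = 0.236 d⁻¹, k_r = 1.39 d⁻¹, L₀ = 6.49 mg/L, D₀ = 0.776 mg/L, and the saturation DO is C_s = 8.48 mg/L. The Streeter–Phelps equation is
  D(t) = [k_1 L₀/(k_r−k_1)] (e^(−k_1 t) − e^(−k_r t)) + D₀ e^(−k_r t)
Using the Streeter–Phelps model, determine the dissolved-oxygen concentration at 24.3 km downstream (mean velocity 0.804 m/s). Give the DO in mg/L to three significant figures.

Travel time t = x/v = 24.3 km / (0.804 m/s) = 24300 m / 0.804 m/s = 30220 s = 0.3498 d.
k_1 L₀/(k_r−k_1) = 0.236×6.49/(1.39−0.236) = 1.532/1.154 = 1.327 mg/L.
e^(−k_1 t) = e^(−0.236×0.3498) = 0.9208; e^(−k_r t) = e^(−1.39×0.3498) = 0.6149.
D = 1.327 × (0.9208 − 0.6149) + 0.776 × 0.6149 = 0.4059 + 0.4772 = 0.8831 mg/L.
DO = C_s − D = 8.48 − 0.8831 = 7.597 mg/L.

DO ≈ 7.60 mg/L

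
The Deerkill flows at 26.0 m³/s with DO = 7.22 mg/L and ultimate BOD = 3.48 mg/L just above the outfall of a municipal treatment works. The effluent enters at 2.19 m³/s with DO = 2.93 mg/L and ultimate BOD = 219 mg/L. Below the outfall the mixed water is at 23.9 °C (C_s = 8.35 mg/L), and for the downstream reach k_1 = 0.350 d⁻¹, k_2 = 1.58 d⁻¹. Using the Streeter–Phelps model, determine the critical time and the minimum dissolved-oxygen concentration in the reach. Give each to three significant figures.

t_c ≈ 0.987 d; minimum DO ≈ 5.18 mg/L

Mixed DO = (26.0×7.22 + 2.19×2.93)/(26.0+2.19) = 194.1/28.19 = 6.887 mg/L.
Mixed L₀ = (26.0×3.48 + 2.19×219)/(28.19) = 570.1/28.19 = 20.22 mg/L.
Initial deficit D₀ = C_s − DO₀ = 8.35 − 6.887 = 1.463 mg/L.
t_c = (1/1.230) ln[(1.58/0.350)(1 − 1.463×1.230/(0.350×20.22))] = 0.8130 × ln(3.366) = 0.9869 d.
D_c = (0.350/1.58) × 20.22 × e^(−0.350×0.9869) = 0.2215 × 20.22 × 0.7079 = 3.171 mg/L.
Minimum DO = 8.35 − 3.171 = 5.179 mg/L.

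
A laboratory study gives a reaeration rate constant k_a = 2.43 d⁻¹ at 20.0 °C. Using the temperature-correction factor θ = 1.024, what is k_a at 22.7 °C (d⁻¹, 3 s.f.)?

k_a(T₂) = k_a(T₁) · θ^(T₂−T₁) = 2.43 × 1.024^(22.7−20.0)
= 2.43 × 1.024^2.70 = 2.43 × 1.066 = 2.591 d⁻¹.

k_a ≈ 2.59 d⁻¹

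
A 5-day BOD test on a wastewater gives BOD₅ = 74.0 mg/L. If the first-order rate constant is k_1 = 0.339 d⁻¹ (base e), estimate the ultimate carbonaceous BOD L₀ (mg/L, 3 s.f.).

L₀ ≈ 90.6 mg/L

BOD₅ = L₀(1 − e^(−5k_1)) ⇒ L₀ = BOD₅ / (1 − e^(−5×0.339))
= 74.0 / (1 − 0.1836) = 74.0 / 0.8164 = 90.64 mg/L.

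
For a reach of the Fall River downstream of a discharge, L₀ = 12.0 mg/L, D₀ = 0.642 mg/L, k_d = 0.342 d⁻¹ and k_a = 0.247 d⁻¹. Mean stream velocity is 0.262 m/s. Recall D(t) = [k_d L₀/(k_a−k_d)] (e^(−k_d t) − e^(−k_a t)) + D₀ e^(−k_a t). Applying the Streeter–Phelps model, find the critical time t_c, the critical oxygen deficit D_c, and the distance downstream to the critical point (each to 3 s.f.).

With k_a/k_d = 0.7222 and 1 − D₀(k_a−k_d)/(k_d L₀) = 1.015,
t_c = ln(0.7222 × 1.015) / (0.247 − 0.342) = ln(0.7330) / -0.09500 = -0.3107/-0.09500 = 3.270 d.
L(t_c) = L₀ e^(−k_d t_c) = 12.0 × 0.3268 = 3.922 mg/L, and at the critical point k_a D_c = k_d L, so D_c = (0.342/0.247) × 3.922 = 5.430 mg/L.
x_c = v t_c = 0.262 m/s × 3.270 d × 86400 s/d = 74030 m ≈ 74.0 km.

t_c ≈ 3.27 d; D_c ≈ 5.43 mg/L; x_c ≈ 74.0 km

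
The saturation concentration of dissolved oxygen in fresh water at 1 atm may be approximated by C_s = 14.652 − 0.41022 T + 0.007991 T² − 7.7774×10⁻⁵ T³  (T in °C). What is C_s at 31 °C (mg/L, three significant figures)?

C_s ≈ 7.30 mg/L

C_s = 14.652 − 0.41022×31 + 0.007991×31² − 7.7774×10⁻⁵×31³ = 7.298 mg/L.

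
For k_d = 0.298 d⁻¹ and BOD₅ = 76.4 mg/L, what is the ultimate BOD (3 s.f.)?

BOD₅ = L₀(1 − e^(−5k_d)) ⇒ L₀ = BOD₅ / (1 − e^(−5×0.298))
= 76.4 / (1 − 0.2254) = 76.4 / 0.7746 = 98.63 mg/L.

L₀ ≈ 98.6 mg/L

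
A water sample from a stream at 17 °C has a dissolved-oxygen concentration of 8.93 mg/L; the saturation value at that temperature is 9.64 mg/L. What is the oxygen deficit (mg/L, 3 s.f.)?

D = C_s − C = 9.64 − 8.93 = 0.710 mg/L.

D ≈ 0.710 mg/L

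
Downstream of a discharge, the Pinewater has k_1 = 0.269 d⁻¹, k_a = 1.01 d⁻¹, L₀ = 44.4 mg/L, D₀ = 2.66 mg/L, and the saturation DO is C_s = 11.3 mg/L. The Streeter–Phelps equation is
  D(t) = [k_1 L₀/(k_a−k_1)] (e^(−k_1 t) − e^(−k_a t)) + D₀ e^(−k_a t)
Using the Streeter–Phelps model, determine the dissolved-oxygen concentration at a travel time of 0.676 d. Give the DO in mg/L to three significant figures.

k_1 L₀/(k_a−k_1) = 0.269×44.4/(1.01−0.269) = 11.94/0.7410 = 16.12 mg/L.
e^(−k_1 t) = e^(−0.269×0.6760) = 0.8337; e^(−k_a t) = e^(−1.01×0.6760) = 0.5052.
D = 16.12 × (0.8337 − 0.5052) + 2.66 × 0.5052 = 5.295 + 1.344 = 6.639 mg/L.
DO = C_s − D = 11.3 − 6.639 = 4.661 mg/L.

DO ≈ 4.66 mg/L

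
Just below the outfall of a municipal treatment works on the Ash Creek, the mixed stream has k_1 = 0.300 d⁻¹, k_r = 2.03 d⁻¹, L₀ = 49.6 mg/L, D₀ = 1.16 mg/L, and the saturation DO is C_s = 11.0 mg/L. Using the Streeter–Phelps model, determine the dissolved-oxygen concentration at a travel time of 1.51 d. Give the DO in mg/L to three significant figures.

k_1 L₀/(k_r−k_1) = 0.300×49.6/(2.03−0.300) = 14.88/1.730 = 8.601 mg/L.
e^(−k_1 t) = e^(−0.300×1.510) = 0.6357; e^(−k_r t) = e^(−2.03×1.510) = 0.04664.
D = 8.601 × (0.6357 − 0.04664) + 1.16 × 0.04664 = 5.067 + 0.05410 = 5.121 mg/L.
DO = C_s − D = 11.0 − 5.121 = 5.879 mg/L.

DO ≈ 5.88 mg/L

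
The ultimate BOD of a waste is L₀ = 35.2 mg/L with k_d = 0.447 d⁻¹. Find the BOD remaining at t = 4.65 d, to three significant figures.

L_t = L₀ e^(−k_d t) = 35.2 × e^(−0.447×4.65) = 35.2 × 0.1251 = 4.404 mg/L.

L ≈ 4.40 mg/L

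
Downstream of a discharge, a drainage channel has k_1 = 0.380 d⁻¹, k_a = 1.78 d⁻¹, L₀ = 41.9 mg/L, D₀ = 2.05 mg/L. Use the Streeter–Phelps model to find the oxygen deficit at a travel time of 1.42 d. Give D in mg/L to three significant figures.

D ≈ 5.89 mg/L

k_1 L₀/(k_a−k_1) = 0.380×41.9/(1.78−0.380) = 15.92/1.400 = 11.37 mg/L.
e^(−k_1 t) = e^(−0.380×1.420) = 0.5830; e^(−k_a t) = e^(−1.78×1.420) = 0.07985.
D = 11.37 × (0.5830 − 0.07985) + 2.05 × 0.07985 = 5.722 + 0.1637 = 5.886 mg/L.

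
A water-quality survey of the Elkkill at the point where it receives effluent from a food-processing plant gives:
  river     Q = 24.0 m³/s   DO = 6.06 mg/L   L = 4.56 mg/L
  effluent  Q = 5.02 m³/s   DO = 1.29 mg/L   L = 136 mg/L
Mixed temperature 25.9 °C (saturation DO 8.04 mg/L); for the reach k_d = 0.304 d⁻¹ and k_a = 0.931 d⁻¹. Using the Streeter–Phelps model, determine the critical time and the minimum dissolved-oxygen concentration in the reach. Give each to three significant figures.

t_c ≈ 1.41 d; minimum DO ≈ 2.23 mg/L

Mixed DO = (24.0×6.06 + 5.02×1.29)/(24.0+5.02) = 151.9/29.02 = 5.235 mg/L.
Mixed L₀ = (24.0×4.56 + 5.02×136)/(29.02) = 792.2/29.02 = 27.30 mg/L.
Initial deficit D₀ = C_s − DO₀ = 8.04 − 5.235 = 2.805 mg/L.
t_c = (1/0.6270) ln[(0.931/0.304)(1 − 2.805×0.6270/(0.304×27.30))] = 1.595 × ln(2.413) = 1.405 d.
D_c = (0.304/0.931) × 27.30 × e^(−0.304×1.405) = 0.3265 × 27.30 × 0.6524 = 5.815 mg/L.
Minimum DO = 8.04 − 5.815 = 2.225 mg/L.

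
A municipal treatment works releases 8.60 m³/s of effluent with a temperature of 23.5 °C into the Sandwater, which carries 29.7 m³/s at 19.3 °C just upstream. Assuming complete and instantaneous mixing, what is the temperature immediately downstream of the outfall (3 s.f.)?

Flow-weighted mixing: C = (Q_r C_r + Q_w C_w)/(Q_r + Q_w)
= (29.7×19.3 + 8.60×23.5)/(29.7 + 8.60) = 775.3/38.30 = 20.24 °C.

20.2 °C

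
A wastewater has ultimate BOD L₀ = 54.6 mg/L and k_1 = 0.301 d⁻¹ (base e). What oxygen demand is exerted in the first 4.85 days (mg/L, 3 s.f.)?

y ≈ 41.9 mg/L

y_t = L₀(1 − e^(−k_1 t)) = 54.6 × (1 − e^(−0.301×4.85))
= 54.6 × (1 − 0.2323) = 54.6 × 0.7677 = 41.92 mg/L.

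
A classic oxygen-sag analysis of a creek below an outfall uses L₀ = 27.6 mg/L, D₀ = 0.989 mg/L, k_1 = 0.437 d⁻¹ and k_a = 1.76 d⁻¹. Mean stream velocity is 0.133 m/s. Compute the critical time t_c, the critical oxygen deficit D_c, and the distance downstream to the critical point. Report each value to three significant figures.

t_c ≈ 0.966 d; D_c ≈ 4.49 mg/L; x_c ≈ 11.1 km

At the critical point dD/dt = 0, so k_1 L₀ e^(−k_1 t) = k_a D. Substituting D(t) from the Streeter–Phelps equation and solving for t gives
t_c = ln[(k_a/k_1)(1 − D₀(k_a−k_1)/(k_1 L₀))] / (k_a−k_1).
Here k_a−k_1 = 1.323 d⁻¹ and 1 − D₀(k_a−k_1)/(k_1 L₀) = 1 − 0.989×1.323/(0.437×27.6) = 0.8915, so
t_c = ln(4.027 × 0.8915) / 1.323 = 1.278 / 1.323 = 0.9662 d.
L(t_c) = L₀ e^(−k_1 t_c) = 27.6 × 0.6556 = 18.09 mg/L, and at the critical point k_a D_c = k_1 L, so D_c = (0.437/1.76) × 18.09 = 4.493 mg/L.
x_c = v t_c = 0.133 m/s × 0.9662 d × 86400 s/d = 11100 m ≈ 11.1 km.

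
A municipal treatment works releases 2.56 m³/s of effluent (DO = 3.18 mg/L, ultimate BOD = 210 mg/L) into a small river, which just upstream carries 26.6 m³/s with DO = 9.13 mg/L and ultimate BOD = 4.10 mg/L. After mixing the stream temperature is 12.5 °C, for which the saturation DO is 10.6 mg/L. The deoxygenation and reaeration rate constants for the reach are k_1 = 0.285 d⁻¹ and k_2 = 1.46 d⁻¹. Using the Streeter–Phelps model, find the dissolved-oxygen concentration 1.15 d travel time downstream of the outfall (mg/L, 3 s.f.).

Mixed DO = (26.6×9.13 + 2.56×3.18)/(26.6+2.56) = 251.0/29.16 = 8.608 mg/L.
Mixed L₀ = (26.6×4.10 + 2.56×210)/(29.16) = 646.7/29.16 = 22.18 mg/L.
Initial deficit D₀ = C_s − DO₀ = 10.6 − 8.608 = 1.992 mg/L.
D(1.15) = [0.285×22.18/(1.46−0.285)](e^(−0.285×1.15) − e^(−1.46×1.15)) + 1.992 e^(−1.46×1.15)
= 5.379 × (0.7205 − 0.1866) + 1.992 × 0.1866 = 3.244 mg/L.
DO = 10.6 − 3.244 = 7.356 mg/L.

DO ≈ 7.36 mg/L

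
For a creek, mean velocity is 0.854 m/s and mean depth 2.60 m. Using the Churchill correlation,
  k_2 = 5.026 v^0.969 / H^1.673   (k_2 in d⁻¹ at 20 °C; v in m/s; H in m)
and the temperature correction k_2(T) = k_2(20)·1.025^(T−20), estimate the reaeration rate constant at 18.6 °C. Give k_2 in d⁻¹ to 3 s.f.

k_2 ≈ 0.842 d⁻¹

k_2(20) = 5.026 × 0.854^0.969 / 2.60^1.673 = 5.026 × 0.8582 / 4.946 = 0.8721 d⁻¹.
k_2(18.6) = 0.8721 × 1.025^(18.6−20) = 0.8721 × 0.9660 = 0.8424 d⁻¹.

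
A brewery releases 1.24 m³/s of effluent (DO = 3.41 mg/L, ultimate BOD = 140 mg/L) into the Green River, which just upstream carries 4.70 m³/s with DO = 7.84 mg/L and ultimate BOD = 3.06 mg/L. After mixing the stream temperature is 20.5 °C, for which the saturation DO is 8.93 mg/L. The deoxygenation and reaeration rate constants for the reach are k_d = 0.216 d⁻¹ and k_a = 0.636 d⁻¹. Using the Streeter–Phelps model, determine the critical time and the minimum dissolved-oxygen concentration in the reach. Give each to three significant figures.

t_c ≈ 2.26 d; minimum DO ≈ 2.33 mg/L

Mixed DO = (4.70×7.84 + 1.24×3.41)/(4.70+1.24) = 41.08/5.940 = 6.915 mg/L.
Mixed L₀ = (4.70×3.06 + 1.24×140)/(5.940) = 188.0/5.940 = 31.65 mg/L.
Initial deficit D₀ = C_s − DO₀ = 8.93 − 6.915 = 2.015 mg/L.
t_c = (1/0.4200) ln[(0.636/0.216)(1 − 2.015×0.4200/(0.216×31.65))] = 2.381 × ln(2.580) = 2.257 d.
D_c = (0.216/0.636) × 31.65 × e^(−0.216×2.257) = 0.3396 × 31.65 × 0.6142 = 6.601 mg/L.
Minimum DO = 8.93 − 6.601 = 2.329 mg/L.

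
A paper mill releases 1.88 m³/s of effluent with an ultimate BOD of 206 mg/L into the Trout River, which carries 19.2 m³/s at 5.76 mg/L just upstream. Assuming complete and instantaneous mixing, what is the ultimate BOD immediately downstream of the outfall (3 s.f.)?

23.6 mg/L

Flow-weighted mixing: C = (Q_r C_r + Q_w C_w)/(Q_r + Q_w)
= (19.2×5.76 + 1.88×206)/(19.2 + 1.88) = 497.9/21.08 = 23.62 mg/L.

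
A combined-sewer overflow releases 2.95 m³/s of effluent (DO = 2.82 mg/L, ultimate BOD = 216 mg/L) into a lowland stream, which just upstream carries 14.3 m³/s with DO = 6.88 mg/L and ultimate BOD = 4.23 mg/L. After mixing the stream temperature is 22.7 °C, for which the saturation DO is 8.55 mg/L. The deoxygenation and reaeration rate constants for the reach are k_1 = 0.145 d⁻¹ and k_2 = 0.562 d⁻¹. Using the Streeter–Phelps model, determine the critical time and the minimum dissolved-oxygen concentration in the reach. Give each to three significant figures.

t_c ≈ 2.81 d; minimum DO ≈ 1.60 mg/L

Mixed DO = (14.3×6.88 + 2.95×2.82)/(14.3+2.95) = 106.7/17.25 = 6.186 mg/L.
Mixed L₀ = (14.3×4.23 + 2.95×216)/(17.25) = 697.7/17.25 = 40.45 mg/L.
Initial deficit D₀ = C_s − DO₀ = 8.55 − 6.186 = 2.364 mg/L.
t_c = (1/0.4170) ln[(0.562/0.145)(1 − 2.364×0.4170/(0.145×40.45))] = 2.398 × ln(3.224) = 2.807 d.
D_c = (0.145/0.562) × 40.45 × e^(−0.145×2.807) = 0.2580 × 40.45 × 0.6656 = 6.946 mg/L.
Minimum DO = 8.55 − 6.946 = 1.604 mg/L.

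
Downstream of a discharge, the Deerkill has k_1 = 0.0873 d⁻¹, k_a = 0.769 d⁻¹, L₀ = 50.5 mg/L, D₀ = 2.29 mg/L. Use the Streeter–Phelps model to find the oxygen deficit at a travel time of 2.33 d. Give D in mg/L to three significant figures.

D ≈ 4.58 mg/L

k_1 L₀/(k_a−k_1) = 0.0873×50.5/(0.769−0.0873) = 4.409/0.6817 = 6.467 mg/L.
e^(−k_1 t) = e^(−0.0873×2.330) = 0.8159; e^(−k_a t) = e^(−0.769×2.330) = 0.1667.
D = 6.467 × (0.8159 − 0.1667) + 2.29 × 0.1667 = 4.199 + 0.3817 = 4.581 mg/L.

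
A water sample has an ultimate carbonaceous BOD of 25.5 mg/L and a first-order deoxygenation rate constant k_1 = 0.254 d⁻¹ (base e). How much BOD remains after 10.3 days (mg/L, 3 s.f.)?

L_t = L₀ e^(−k_1 t) = 25.5 × e^(−0.254×10.3) = 25.5 × 0.07308 = 1.864 mg/L.

L ≈ 1.86 mg/L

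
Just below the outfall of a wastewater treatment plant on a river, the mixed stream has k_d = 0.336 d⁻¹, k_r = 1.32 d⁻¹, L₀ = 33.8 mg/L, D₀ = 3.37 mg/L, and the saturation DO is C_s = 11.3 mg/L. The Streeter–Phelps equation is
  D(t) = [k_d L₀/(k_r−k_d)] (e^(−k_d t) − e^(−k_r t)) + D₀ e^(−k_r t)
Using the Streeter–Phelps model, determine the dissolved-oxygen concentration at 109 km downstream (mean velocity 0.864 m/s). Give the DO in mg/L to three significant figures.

DO ≈ 5.42 mg/L

Travel time t = x/v = 109 km / (0.864 m/s) = 109000 m / 0.864 m/s = 126200 s = 1.460 d.
k_d L₀/(k_r−k_d) = 0.336×33.8/(1.32−0.336) = 11.36/0.9840 = 11.54 mg/L.
e^(−k_d t) = e^(−0.336×1.460) = 0.6123; e^(−k_r t) = e^(−1.32×1.460) = 0.1455.
D = 11.54 × (0.6123 − 0.1455) + 3.37 × 0.1455 = 5.387 + 0.4904 = 5.877 mg/L.
DO = C_s − D = 11.3 − 5.877 = 5.423 mg/L.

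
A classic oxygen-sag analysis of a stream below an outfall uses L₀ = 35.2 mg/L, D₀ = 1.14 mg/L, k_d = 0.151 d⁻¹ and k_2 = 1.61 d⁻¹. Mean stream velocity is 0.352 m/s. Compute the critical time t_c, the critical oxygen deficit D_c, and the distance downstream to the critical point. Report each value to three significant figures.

t_c ≈ 1.36 d; D_c ≈ 2.69 mg/L; x_c ≈ 41.5 km

At the critical point dD/dt = 0, so k_d L₀ e^(−k_d t) = k_2 D. Substituting D(t) from the Streeter–Phelps equation and solving for t gives
t_c = ln[(k_2/k_d)(1 − D₀(k_2−k_d)/(k_d L₀))] / (k_2−k_d).
Here k_2−k_d = 1.459 d⁻¹ and 1 − D₀(k_2−k_d)/(k_d L₀) = 1 − 1.14×1.459/(0.151×35.2) = 0.6871, so
t_c = ln(10.66 × 0.6871) / 1.459 = 1.991 / 1.459 = 1.365 d.
L(t_c) = L₀ e^(−k_d t_c) = 35.2 × 0.8138 = 28.64 mg/L, and at the critical point k_2 D_c = k_d L, so D_c = (0.151/1.61) × 28.64 = 2.686 mg/L.
x_c = v t_c = 0.352 m/s × 1.365 d × 86400 s/d = 41510 m ≈ 41.5 km.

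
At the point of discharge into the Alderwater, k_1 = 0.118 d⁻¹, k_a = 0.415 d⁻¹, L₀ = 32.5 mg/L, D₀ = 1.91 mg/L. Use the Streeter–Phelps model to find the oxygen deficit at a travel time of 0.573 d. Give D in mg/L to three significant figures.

D ≈ 3.39 mg/L

k_1 L₀/(k_a−k_1) = 0.118×32.5/(0.415−0.118) = 3.835/0.2970 = 12.91 mg/L.
e^(−k_1 t) = e^(−0.118×0.5730) = 0.9346; e^(−k_a t) = e^(−0.415×0.5730) = 0.7884.
D = 12.91 × (0.9346 − 0.7884) + 1.91 × 0.7884 = 1.889 + 1.506 = 3.394 mg/L.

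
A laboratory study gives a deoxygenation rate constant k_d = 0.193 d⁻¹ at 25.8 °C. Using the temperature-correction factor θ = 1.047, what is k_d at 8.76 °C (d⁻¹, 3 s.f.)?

k_d ≈ 0.0882 d⁻¹

k_d(T₂) = k_d(T₁) · θ^(T₂−T₁) = 0.193 × 1.047^(8.76−25.8)
= 0.193 × 1.047^-17.0 = 0.193 × 0.4572 = 0.08824 d⁻¹.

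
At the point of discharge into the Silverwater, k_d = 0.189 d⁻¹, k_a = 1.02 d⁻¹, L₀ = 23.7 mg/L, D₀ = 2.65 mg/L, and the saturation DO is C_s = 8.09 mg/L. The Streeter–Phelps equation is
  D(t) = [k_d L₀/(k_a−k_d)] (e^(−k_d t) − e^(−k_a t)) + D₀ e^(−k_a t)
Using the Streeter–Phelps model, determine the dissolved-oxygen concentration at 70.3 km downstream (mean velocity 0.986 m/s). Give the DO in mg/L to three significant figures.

Travel time t = x/v = 70.3 km / (0.986 m/s) = 70300 m / 0.986 m/s = 71300 s = 0.8252 d.
k_d L₀/(k_a−k_d) = 0.189×23.7/(1.02−0.189) = 4.479/0.8310 = 5.390 mg/L.
e^(−k_d t) = e^(−0.189×0.8252) = 0.8556; e^(−k_a t) = e^(−1.02×0.8252) = 0.4310.
D = 5.390 × (0.8556 − 0.4310) + 2.65 × 0.4310 = 2.289 + 1.142 = 3.431 mg/L.
DO = C_s − D = 8.09 − 3.431 = 4.659 mg/L.

DO ≈ 4.66 mg/L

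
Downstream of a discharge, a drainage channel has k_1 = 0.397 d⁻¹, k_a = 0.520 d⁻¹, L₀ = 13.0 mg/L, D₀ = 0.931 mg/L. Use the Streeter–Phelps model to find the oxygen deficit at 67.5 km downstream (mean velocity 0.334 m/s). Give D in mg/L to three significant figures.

Travel time t = x/v = 67.5 km / (0.334 m/s) = 67500 m / 0.334 m/s = 202100 s = 2.339 d.
k_1 L₀/(k_a−k_1) = 0.397×13.0/(0.520−0.397) = 5.161/0.1230 = 41.96 mg/L.
e^(−k_1 t) = e^(−0.397×2.339) = 0.3951; e^(−k_a t) = e^(−0.520×2.339) = 0.2963.
D = 41.96 × (0.3951 − 0.2963) + 0.931 × 0.2963 = 4.145 + 0.2759 = 4.421 mg/L.

D ≈ 4.42 mg/L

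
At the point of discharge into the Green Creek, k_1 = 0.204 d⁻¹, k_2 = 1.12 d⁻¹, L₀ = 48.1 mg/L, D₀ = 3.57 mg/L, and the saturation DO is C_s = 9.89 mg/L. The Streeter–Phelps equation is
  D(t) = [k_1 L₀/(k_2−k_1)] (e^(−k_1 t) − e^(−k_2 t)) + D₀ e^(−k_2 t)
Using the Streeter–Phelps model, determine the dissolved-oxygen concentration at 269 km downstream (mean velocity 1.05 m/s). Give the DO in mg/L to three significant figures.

DO ≈ 4.30 mg/L

Travel time t = x/v = 269 km / (1.05 m/s) = 269000 m / 1.05 m/s = 256200 s = 2.965 d.
k_1 L₀/(k_2−k_1) = 0.204×48.1/(1.12−0.204) = 9.812/0.9160 = 10.71 mg/L.
e^(−k_1 t) = e^(−0.204×2.965) = 0.5461; e^(−k_2 t) = e^(−1.12×2.965) = 0.03612.
D = 10.71 × (0.5461 − 0.03612) + 3.57 × 0.03612 = 5.463 + 0.1289 = 5.592 mg/L.
DO = C_s − D = 9.89 − 5.592 = 4.298 mg/L.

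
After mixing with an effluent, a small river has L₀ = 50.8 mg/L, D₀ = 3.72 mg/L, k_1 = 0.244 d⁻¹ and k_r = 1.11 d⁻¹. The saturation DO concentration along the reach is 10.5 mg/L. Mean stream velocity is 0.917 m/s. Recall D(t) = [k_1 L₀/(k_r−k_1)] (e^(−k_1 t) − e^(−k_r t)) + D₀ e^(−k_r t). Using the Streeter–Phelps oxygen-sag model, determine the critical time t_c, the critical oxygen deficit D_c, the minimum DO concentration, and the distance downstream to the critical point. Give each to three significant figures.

t_c ≈ 1.40 d; D_c ≈ 7.93 mg/L; min DO ≈ 2.57 mg/L; x_c ≈ 111 km

t_c = [1/(k_r−k_1)] ln[(k_r/k_1)(1 − D₀(k_r−k_1)/(k_1 L₀))]
= [1/(1.11−0.244)] ln[(1.11/0.244)(1 − 3.72×0.8660/(0.244×50.8))]
= (1/0.8660) ln[4.549 × 0.7401] = 1.155 × ln(3.367) = 1.155 × 1.214 = 1.402 d.
D_c = (k_1/k_r) L₀ e^(−k_1 t_c) = (0.244/1.11) × 50.8 × e^(−0.244×1.402) = 0.2198 × 50.8 × 0.7103 = 7.932 mg/L.
Minimum DO = C_s − D_c = 10.5 − 7.932 = 2.568 mg/L.
x_c = v t_c = 0.917 m/s × 1.402 d × 86400 s/d = 111100 m ≈ 111 km.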